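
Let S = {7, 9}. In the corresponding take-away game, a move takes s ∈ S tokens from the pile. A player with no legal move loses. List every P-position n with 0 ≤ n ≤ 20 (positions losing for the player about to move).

G(0) = 0
G(1) = mex{} = 0
G(2) = mex{} = 0
G(3) = mex{} = 0
G(4) = mex{} = 0
G(5) = mex{} = 0
G(6) = mex{} = 0
G(7) = mex{0} = 1
G(8) = mex{0} = 1
G(9) = mex{0,0} = 1
G(10) = mex{0,0} = 1
G(11) = mex{0,0} = 1
G(12) = mex{0,0} = 1
G(13) = mex{0,0} = 1
G(14) = mex{1,0} = 2
G(15) = mex{1,0} = 2
G(16) = mex{1,1} = 0
G(17) = mex{1,1} = 0
G(18) = mex{1,1} = 0
G(19) = mex{1,1} = 0
G(20) = mex{1,1} = 0
P-positions are exactly the n with G(n) = 0.

0, 1, 2, 3, 4, 5, 6, 16, 17, 18, 19, 20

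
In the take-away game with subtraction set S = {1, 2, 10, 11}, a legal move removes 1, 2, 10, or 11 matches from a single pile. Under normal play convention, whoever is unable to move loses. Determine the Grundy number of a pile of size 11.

G(0) = 0
G(1) = mex{0} = 1
G(2) = mex{1,0} = 2
G(3) = mex{2,1} = 0
G(4) = mex{0,2} = 1
G(5) = mex{1,0} = 2
G(6) = mex{2,1} = 0
G(7) = mex{0,2} = 1
G(8) = mex{1,0} = 2
G(9) = mex{2,1} = 0
G(10) = mex{0,2,0} = 1
G(11) = mex{1,0,1,0} = 2

2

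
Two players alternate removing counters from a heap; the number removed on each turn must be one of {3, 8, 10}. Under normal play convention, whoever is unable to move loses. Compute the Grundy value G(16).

G(0) = 0
G(1) = mex{} = 0
G(2) = mex{} = 0
G(3) = mex{0} = 1
G(4) = mex{0} = 1
G(5) = mex{0} = 1
G(6) = mex{1} = 0
G(7) = mex{1} = 0
G(8) = mex{1,0} = 2
G(9) = mex{0,0} = 1
G(10) = mex{0,0,0} = 1
G(11) = mex{2,1,0} = 3
G(12) = mex{1,1,0} = 2
G(13) = mex{1,1,1} = 0
G(14) = mex{3,0,1} = 2
G(15) = mex{2,0,1} = 3
G(16) = mex{0,2,0} = 1

1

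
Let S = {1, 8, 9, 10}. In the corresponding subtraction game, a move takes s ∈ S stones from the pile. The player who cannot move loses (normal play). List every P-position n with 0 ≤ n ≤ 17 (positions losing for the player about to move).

G(0) = 0
G(1) = mex{0} = 1
G(2) = mex{1} = 0
G(3) = mex{0} = 1
G(4) = mex{1} = 0
G(5) = mex{0} = 1
G(6) = mex{1} = 0
G(7) = mex{0} = 1
G(8) = mex{1,0} = 2
G(9) = mex{2,1,0} = 3
G(10) = mex{3,0,1,0} = 2
G(11) = mex{2,1,0,1} = 3
G(12) = mex{3,0,1,0} = 2
G(13) = mex{2,1,0,1} = 3
G(14) = mex{3,0,1,0} = 2
G(15) = mex{2,1,0,1} = 3
G(16) = mex{3,2,1,0} = 4
G(17) = mex{4,3,2,1} = 0
P-positions are exactly the n with G(n) = 0.

0, 2, 4, 6, 17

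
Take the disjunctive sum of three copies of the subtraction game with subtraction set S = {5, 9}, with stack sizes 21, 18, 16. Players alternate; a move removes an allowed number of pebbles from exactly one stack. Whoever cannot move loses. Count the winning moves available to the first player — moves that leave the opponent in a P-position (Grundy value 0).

3

All stacks use S = {5, 9}:
G(0) = 0
G(1) = mex{} = 0
G(2) = mex{} = 0
G(3) = mex{} = 0
G(4) = mex{} = 0
G(5) = mex{0} = 1
G(6) = mex{0} = 1
G(7) = mex{0} = 1
G(8) = mex{0} = 1
G(9) = mex{0,0} = 1
G(10) = mex{1,0} = 2
G(11) = mex{1,0} = 2
G(12) = mex{1,0} = 2
G(13) = mex{1,0} = 2
G(14) = mex{1,1} = 0
G(15) = mex{2,1} = 0
G(16) = mex{2,1} = 0
G(17) = mex{2,1} = 0
G(18) = mex{2,1} = 0
G(19) = mex{0,2} = 1
G(20) = mex{0,2} = 1
G(21) = mex{0,2} = 1
Stack A: G(21) = 1.
Stack B: G(18) = 0.
Stack C: G(16) = 0.
Combined Grundy value = 1 ⊕ 0 ⊕ 0 = 1.
A winning move leaves total XOR = 0, i.e. changes one component's Grundy value g to g ⊕ X where X is the current total.
Stack A: need g' = 1⊕1 = 0. Options: 21−5→G=0, 21−9→G=2. Hits: 1.
Stack B: need g' = 0⊕1 = 1. Options: 18−5→G=2, 18−9→G=1. Hits: 1.
Stack C: need g' = 0⊕1 = 1. Options: 16−5→G=2, 16−9→G=1. Hits: 1.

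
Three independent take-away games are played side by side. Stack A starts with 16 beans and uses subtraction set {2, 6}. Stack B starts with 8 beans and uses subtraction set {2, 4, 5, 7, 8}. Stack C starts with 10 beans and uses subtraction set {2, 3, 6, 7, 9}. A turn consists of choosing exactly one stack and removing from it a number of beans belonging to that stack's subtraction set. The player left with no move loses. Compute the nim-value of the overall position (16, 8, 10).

Stack A, S = {2, 6}:
G(0) = 0
G(1) = mex{} = 0
G(2) = mex{0} = 1
G(3) = mex{0} = 1
G(4) = mex{1} = 0
G(5) = mex{1} = 0
G(6) = mex{0,0} = 1
G(7) = mex{0,0} = 1
G(8) = mex{1,1} = 0
G(9) = mex{1,1} = 0
G(10) = mex{0,0} = 1
G(11) = mex{0,0} = 1
G(12) = mex{1,1} = 0
G(13) = mex{1,1} = 0
G(14) = mex{0,0} = 1
G(15) = mex{0,0} = 1
G(16) = mex{1,1} = 0
G_A(16) = 0.
Stack B, S = {2, 4, 5, 7, 8}:
n : 0 1 2 3 4 5 6 7 8
G : 0 0 1 1 2 2 3 3 4
G_B(8) = 4.
Stack C, S = {2, 3, 6, 7, 9}:
n :  0  1  2  3  4  5  6  7  8  9 10
G :  0  0  1  1  2  0  3  1  2  2  3
G_C(10) = 3.
Combined Grundy value = 0 ⊕ 4 ⊕ 3 = 7.

7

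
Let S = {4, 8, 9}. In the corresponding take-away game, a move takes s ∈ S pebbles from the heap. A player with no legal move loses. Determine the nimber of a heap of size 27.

n :  0  1  2  3  4  5  6  7  8  9 10 11 12 13 14 15 16 17 18 19 20 21 22 23 24 25 26 27
G :  0  0  0  0  1  1  1  1  2  2  2  2  3  0  0  0  0  1  1  1  1  2  2  2  2  3  0  0

0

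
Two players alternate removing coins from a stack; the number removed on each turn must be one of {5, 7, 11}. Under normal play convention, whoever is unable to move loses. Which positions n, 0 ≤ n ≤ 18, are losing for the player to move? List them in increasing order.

0, 1, 2, 3, 4, 16, 17, 18

n :  0  1  2  3  4  5  6  7  8  9 10 11 12 13 14 15 16 17 18
G :  0  0  0  0  0  1  1  1  1  1  2  2  2  2  2  3  0  0  0
P-positions are exactly the n with G(n) = 0.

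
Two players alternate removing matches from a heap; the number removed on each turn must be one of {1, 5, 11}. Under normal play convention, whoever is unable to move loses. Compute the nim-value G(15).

n :  0  1  2  3  4  5  6  7  8  9 10 11 12 13 14 15
G :  0  1  0  1  0  1  0  1  0  1  0  1  0  1  0  1

1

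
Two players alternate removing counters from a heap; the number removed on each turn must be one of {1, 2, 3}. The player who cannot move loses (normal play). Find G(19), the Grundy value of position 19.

G(0) = 0
G(1) = mex{0} = 1
G(2) = mex{1,0} = 2
G(3) = mex{2,1,0} = 3
G(4) = mex{3,2,1} = 0
G(5) = mex{0,3,2} = 1
G(6) = mex{1,0,3} = 2
G(7) = mex{2,1,0} = 3
G(8) = mex{3,2,1} = 0
G(9) = mex{0,3,2} = 1
G(10) = mex{1,0,3} = 2
G(11) = mex{2,1,0} = 3
G(12) = mex{3,2,1} = 0
G(13) = mex{0,3,2} = 1
G(14) = mex{1,0,3} = 2
G(15) = mex{2,1,0} = 3
G(16) = mex{3,2,1} = 0
G(17) = mex{0,3,2} = 1
G(18) = mex{1,0,3} = 2
G(19) = mex{2,1,0} = 3

3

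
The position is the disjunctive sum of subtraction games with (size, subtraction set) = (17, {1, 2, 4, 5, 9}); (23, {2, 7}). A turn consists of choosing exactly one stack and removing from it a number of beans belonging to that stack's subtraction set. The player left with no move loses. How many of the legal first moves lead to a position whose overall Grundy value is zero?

Stack A, S = {1, 2, 4, 5, 9}:
G(0) = 0
G(1) = mex{0} = 1
G(2) = mex{1,0} = 2
G(3) = mex{2,1} = 0
G(4) = mex{0,2,0} = 1
G(5) = mex{1,0,1,0} = 2
G(6) = mex{2,1,2,1} = 0
G(7) = mex{0,2,0,2} = 1
G(8) = mex{1,0,1,0} = 2
G(9) = mex{2,1,2,1,0} = 3
G(10) = mex{3,2,0,2,1} = 4
G(11) = mex{4,3,1,0,2} = 5
G(12) = mex{5,4,2,1,0} = 3
G(13) = mex{3,5,3,2,1} = 0
G(14) = mex{0,3,4,3,2} = 1
G(15) = mex{1,0,5,4,0} = 2
G(16) = mex{2,1,3,5,1} = 0
G(17) = mex{0,2,0,3,2} = 1
G_A(17) = 1.
Stack B, S = {2, 7}:
G(0) = 0
G(1) = mex{} = 0
G(2) = mex{0} = 1
G(3) = mex{0} = 1
G(4) = mex{1} = 0
G(5) = mex{1} = 0
G(6) = mex{0} = 1
G(7) = mex{0,0} = 1
G(8) = mex{1,0} = 2
G(9) = mex{1,1} = 0
G(10) = mex{2,1} = 0
G(11) = mex{0,0} = 1
G(12) = mex{0,0} = 1
G(13) = mex{1,1} = 0
G(14) = mex{1,1} = 0
G(15) = mex{0,2} = 1
G(16) = mex{0,0} = 1
G(17) = mex{1,0} = 2
G(18) = mex{1,1} = 0
G(19) = mex{2,1} = 0
G(20) = mex{0,0} = 1
G(21) = mex{0,0} = 1
G(22) = mex{1,1} = 0
G(23) = mex{1,1} = 0
G_B(23) = 0.
Combined Grundy value = 1 ⊕ 0 = 1.
A winning move leaves total XOR = 0, i.e. changes one component's Grundy value g to g ⊕ X where X is the current total.
Stack A: need g' = 1⊕1 = 0. Options: 17−1→G=0, 17−2→G=2, 17−4→G=0, 17−5→G=3, 17−9→G=2. Hits: 2.
Stack B: need g' = 0⊕1 = 1. Options: 23−2→G=1, 23−7→G=1. Hits: 2.

4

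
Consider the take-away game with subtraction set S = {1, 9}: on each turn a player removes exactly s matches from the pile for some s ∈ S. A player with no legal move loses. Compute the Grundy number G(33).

1

G(0) = 0
G(1) = mex{0} = 1
G(2) = mex{1} = 0
G(3) = mex{0} = 1
G(4) = mex{1} = 0
G(5) = mex{0} = 1
G(6) = mex{1} = 0
G(7) = mex{0} = 1
G(8) = mex{1} = 0
G(9) = mex{0,0} = 1
G(10) = mex{1,1} = 0
G(11) = mex{0,0} = 1
G(12) = mex{1,1} = 0
G(13) = mex{0,0} = 1
G(14) = mex{1,1} = 0
G(15) = mex{0,0} = 1
G(16) = mex{1,1} = 0
G(17) = mex{0,0} = 1
G(18) = mex{1,1} = 0
G(19) = mex{0,0} = 1
G(20) = mex{1,1} = 0
G(21) = mex{0,0} = 1
G(22) = mex{1,1} = 0
G(23) = mex{0,0} = 1
G(24) = mex{1,1} = 0
G(25) = mex{0,0} = 1
G(26) = mex{1,1} = 0
G(27) = mex{0,0} = 1
G(28) = mex{1,1} = 0
G(29) = mex{0,0} = 1
G(30) = mex{1,1} = 0
G(31) = mex{0,0} = 1
G(32) = mex{1,1} = 0
G(33) = mex{0,0} = 1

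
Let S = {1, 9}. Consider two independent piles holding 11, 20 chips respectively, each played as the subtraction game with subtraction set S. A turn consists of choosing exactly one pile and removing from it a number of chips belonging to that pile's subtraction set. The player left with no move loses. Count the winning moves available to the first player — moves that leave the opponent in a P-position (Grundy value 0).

4

All piles use S = {1, 9}:
G(0) = 0
G(1) = mex{0} = 1
G(2) = mex{1} = 0
G(3) = mex{0} = 1
G(4) = mex{1} = 0
G(5) = mex{0} = 1
G(6) = mex{1} = 0
G(7) = mex{0} = 1
G(8) = mex{1} = 0
G(9) = mex{0,0} = 1
G(10) = mex{1,1} = 0
G(11) = mex{0,0} = 1
G(12) = mex{1,1} = 0
G(13) = mex{0,0} = 1
G(14) = mex{1,1} = 0
G(15) = mex{0,0} = 1
G(16) = mex{1,1} = 0
G(17) = mex{0,0} = 1
G(18) = mex{1,1} = 0
G(19) = mex{0,0} = 1
G(20) = mex{1,1} = 0
Pile A: G(11) = 1.
Pile B: G(20) = 0.
Combined Grundy value = 1 ⊕ 0 = 1.
A winning move leaves total XOR = 0, i.e. changes one component's Grundy value g to g ⊕ X where X is the current total.
Pile A: need g' = 1⊕1 = 0. Options: 11−1→G=0, 11−9→G=0. Hits: 2.
Pile B: need g' = 0⊕1 = 1. Options: 20−1→G=1, 20−9→G=1. Hits: 2.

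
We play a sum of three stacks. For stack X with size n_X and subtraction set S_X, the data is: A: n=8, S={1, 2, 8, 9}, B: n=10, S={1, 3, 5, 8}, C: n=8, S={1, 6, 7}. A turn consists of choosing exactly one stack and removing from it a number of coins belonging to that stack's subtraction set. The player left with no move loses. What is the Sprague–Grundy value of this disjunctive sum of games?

Stack A, S = {1, 2, 8, 9}:
G(0) = 0
G(1) = mex{0} = 1
G(2) = mex{1,0} = 2
G(3) = mex{2,1} = 0
G(4) = mex{0,2} = 1
G(5) = mex{1,0} = 2
G(6) = mex{2,1} = 0
G(7) = mex{0,2} = 1
G(8) = mex{1,0,0} = 2
G_A(8) = 2.
Stack B, S = {1, 3, 5, 8}:
n :  0  1  2  3  4  5  6  7  8  9 10
G :  0  1  0  1  0  1  0  1  2  3  2
G_B(10) = 2.
Stack C, S = {1, 6, 7}:
G(0) = 0
G(1) = mex{0} = 1
G(2) = mex{1} = 0
G(3) = mex{0} = 1
G(4) = mex{1} = 0
G(5) = mex{0} = 1
G(6) = mex{1,0} = 2
G(7) = mex{2,1,0} = 3
G(8) = mex{3,0,1} = 2
G_C(8) = 2.
Combined Grundy value = 2 ⊕ 2 ⊕ 2 = 2.

2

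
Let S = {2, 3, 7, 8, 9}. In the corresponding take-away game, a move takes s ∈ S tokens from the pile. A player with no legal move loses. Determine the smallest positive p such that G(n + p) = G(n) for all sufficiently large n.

16

G(0) = 0
G(1) = mex{} = 0
G(2) = mex{0} = 1
G(3) = mex{0,0} = 1
G(4) = mex{1,0} = 2
G(5) = mex{1,1} = 0
G(6) = mex{2,1} = 0
G(7) = mex{0,2,0} = 1
G(8) = mex{0,0,0,0} = 1
G(9) = mex{1,0,1,0,0} = 2
G(10) = mex{1,1,1,1,0} = 2
G(11) = mex{2,1,2,1,1} = 0
G(12) = mex{2,2,0,2,1} = 3
G(13) = mex{0,2,0,0,2} = 1
G(14) = mex{3,0,1,0,0} = 2
G(15) = mex{1,3,1,1,0} = 2
G(16) = mex{2,1,2,1,1} = 0
G(17) = mex{2,2,2,2,1} = 0
G(18) = mex{0,2,0,2,2} = 1
G(19) = mex{0,0,3,0,2} = 1
G(20) = mex{1,0,1,3,0} = 2
G(21) = mex{1,1,2,1,3} = 0
G(22) = mex{2,1,2,2,1} = 0
G(23) = mex{0,2,0,2,2} = 1
G(24) = mex{0,0,0,0,2} = 1
G(25) = mex{1,0,1,0,0} = 2
G(26) = mex{1,1,1,1,0} = 2
G(27) = mex{2,1,2,1,1} = 0
G(28) = mex{2,2,0,2,1} = 3
G(29) = mex{0,2,0,0,2} = 1
G(30) = mex{3,0,1,0,0} = 2
G(31) = mex{1,3,1,1,0} = 2
G(32) = mex{2,1,2,1,1} = 0
G(33) = mex{2,2,2,2,1} = 0
G(n+16) = G(n) holds for n = 0,…,8 (a full window of length max(S) = 9), so the sequence is purely periodic with period 16.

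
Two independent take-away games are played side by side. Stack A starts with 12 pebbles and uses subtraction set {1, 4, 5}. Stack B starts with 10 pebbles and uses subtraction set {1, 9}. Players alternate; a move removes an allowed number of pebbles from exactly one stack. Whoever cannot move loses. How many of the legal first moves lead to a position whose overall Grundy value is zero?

Stack A, S = {1, 4, 5}:
n :  0  1  2  3  4  5  6  7  8  9 10 11 12
G :  0  1  0  1  2  3  2  3  0  1  0  1  2
G_A(12) = 2.
Stack B, S = {1, 9}:
G(0) = 0
G(1) = mex{0} = 1
G(2) = mex{1} = 0
G(3) = mex{0} = 1
G(4) = mex{1} = 0
G(5) = mex{0} = 1
G(6) = mex{1} = 0
G(7) = mex{0} = 1
G(8) = mex{1} = 0
G(9) = mex{0,0} = 1
G(10) = mex{1,1} = 0
G_B(10) = 0.
Combined Grundy value = 2 ⊕ 0 = 2.
A winning move leaves total XOR = 0, i.e. changes one component's Grundy value g to g ⊕ X where X is the current total.
Stack A: need g' = 2⊕2 = 0. Options: 12−1→G=1, 12−4→G=0, 12−5→G=3. Hits: 1.
Stack B: need g' = 0⊕2 = 2. Options: 10−1→G=1, 10−9→G=1. Hits: 0.

1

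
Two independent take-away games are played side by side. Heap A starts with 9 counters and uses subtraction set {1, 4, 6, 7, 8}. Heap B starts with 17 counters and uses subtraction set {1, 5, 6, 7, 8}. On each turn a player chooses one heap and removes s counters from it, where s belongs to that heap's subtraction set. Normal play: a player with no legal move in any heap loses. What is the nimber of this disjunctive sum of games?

2

Heap A, S = {1, 4, 6, 7, 8}:
G(0) = 0
G(1) = mex{0} = 1
G(2) = mex{1} = 0
G(3) = mex{0} = 1
G(4) = mex{1,0} = 2
G(5) = mex{2,1} = 0
G(6) = mex{0,0,0} = 1
G(7) = mex{1,1,1,0} = 2
G(8) = mex{2,2,0,1,0} = 3
G(9) = mex{3,0,1,0,1} = 2
G_A(9) = 2.
Heap B, S = {1, 5, 6, 7, 8}:
G(0) = 0
G(1) = mex{0} = 1
G(2) = mex{1} = 0
G(3) = mex{0} = 1
G(4) = mex{1} = 0
G(5) = mex{0,0} = 1
G(6) = mex{1,1,0} = 2
G(7) = mex{2,0,1,0} = 3
G(8) = mex{3,1,0,1,0} = 2
G(9) = mex{2,0,1,0,1} = 3
G(10) = mex{3,1,0,1,0} = 2
G(11) = mex{2,2,1,0,1} = 3
G(12) = mex{3,3,2,1,0} = 4
G(13) = mex{4,2,3,2,1} = 0
G(14) = mex{0,3,2,3,2} = 1
G(15) = mex{1,2,3,2,3} = 0
G(16) = mex{0,3,2,3,2} = 1
G(17) = mex{1,4,3,2,3} = 0
G_B(17) = 0.
Combined Grundy value = 2 ⊕ 0 = 2.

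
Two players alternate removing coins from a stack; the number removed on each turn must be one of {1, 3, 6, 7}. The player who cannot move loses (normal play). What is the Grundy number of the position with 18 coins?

G(0) = 0
G(1) = mex{0} = 1
G(2) = mex{1} = 0
G(3) = mex{0,0} = 1
G(4) = mex{1,1} = 0
G(5) = mex{0,0} = 1
G(6) = mex{1,1,0} = 2
G(7) = mex{2,0,1,0} = 3
G(8) = mex{3,1,0,1} = 2
G(9) = mex{2,2,1,0} = 3
G(10) = mex{3,3,0,1} = 2
G(11) = mex{2,2,1,0} = 3
G(12) = mex{3,3,2,1} = 0
G(13) = mex{0,2,3,2} = 1
G(14) = mex{1,3,2,3} = 0
G(15) = mex{0,0,3,2} = 1
G(16) = mex{1,1,2,3} = 0
G(17) = mex{0,0,3,2} = 1
G(18) = mex{1,1,0,3} = 2

2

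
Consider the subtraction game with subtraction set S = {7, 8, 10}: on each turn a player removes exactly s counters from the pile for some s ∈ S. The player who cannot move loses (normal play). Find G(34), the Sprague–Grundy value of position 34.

n :  0  1  2  3  4  5  6  7  8  9 10 11 12 13 14 15 16 17 18 19 20 21 22 23 24 25 26 27 28 29 30 31 32 33 34
G :  0  0  0  0  0  0  0  1  1  1  1  1  1  1  2  2  2  0  0  0  0  0  0  0  1  1  1  1  1  1  1  2  2  2  0

0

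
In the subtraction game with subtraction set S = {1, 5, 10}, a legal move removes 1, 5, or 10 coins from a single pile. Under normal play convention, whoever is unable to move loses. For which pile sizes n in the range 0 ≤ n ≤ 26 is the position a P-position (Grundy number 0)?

0, 2, 4, 6, 8, 15, 17, 19, 21, 23

G(0) = 0
G(1) = mex{0} = 1
G(2) = mex{1} = 0
G(3) = mex{0} = 1
G(4) = mex{1} = 0
G(5) = mex{0,0} = 1
G(6) = mex{1,1} = 0
G(7) = mex{0,0} = 1
G(8) = mex{1,1} = 0
G(9) = mex{0,0} = 1
G(10) = mex{1,1,0} = 2
G(11) = mex{2,0,1} = 3
G(12) = mex{3,1,0} = 2
G(13) = mex{2,0,1} = 3
G(14) = mex{3,1,0} = 2
G(15) = mex{2,2,1} = 0
G(16) = mex{0,3,0} = 1
G(17) = mex{1,2,1} = 0
G(18) = mex{0,3,0} = 1
G(19) = mex{1,2,1} = 0
G(20) = mex{0,0,2} = 1
G(21) = mex{1,1,3} = 0
G(22) = mex{0,0,2} = 1
G(23) = mex{1,1,3} = 0
G(24) = mex{0,0,2} = 1
G(25) = mex{1,1,0} = 2
G(26) = mex{2,0,1} = 3
P-positions are exactly the n with G(n) = 0.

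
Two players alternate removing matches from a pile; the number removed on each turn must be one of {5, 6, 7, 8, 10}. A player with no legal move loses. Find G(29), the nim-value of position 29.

G(0) = 0
G(1) = mex{} = 0
G(2) = mex{} = 0
G(3) = mex{} = 0
G(4) = mex{} = 0
G(5) = mex{0} = 1
G(6) = mex{0,0} = 1
G(7) = mex{0,0,0} = 1
G(8) = mex{0,0,0,0} = 1
G(9) = mex{0,0,0,0} = 1
G(10) = mex{1,0,0,0,0} = 2
G(11) = mex{1,1,0,0,0} = 2
G(12) = mex{1,1,1,0,0} = 2
G(13) = mex{1,1,1,1,0} = 2
G(14) = mex{1,1,1,1,0} = 2
G(15) = mex{2,1,1,1,1} = 0
G(16) = mex{2,2,1,1,1} = 0
G(17) = mex{2,2,2,1,1} = 0
G(18) = mex{2,2,2,2,1} = 0
G(19) = mex{2,2,2,2,1} = 0
G(20) = mex{0,2,2,2,2} = 1
G(21) = mex{0,0,2,2,2} = 1
G(22) = mex{0,0,0,2,2} = 1
G(23) = mex{0,0,0,0,2} = 1
G(24) = mex{0,0,0,0,2} = 1
G(25) = mex{1,0,0,0,0} = 2
G(26) = mex{1,1,0,0,0} = 2
G(27) = mex{1,1,1,0,0} = 2
G(28) = mex{1,1,1,1,0} = 2
G(29) = mex{1,1,1,1,0} = 2

2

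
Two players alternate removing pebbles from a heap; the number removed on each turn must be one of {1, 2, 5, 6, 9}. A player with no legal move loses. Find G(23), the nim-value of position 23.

n :  0  1  2  3  4  5  6  7  8  9 10 11 12 13 14 15 16 17 18 19 20 21 22 23
G :  0  1  2  0  1  2  3  0  1  2  0  1  2  3  0  1  2  0  1  2  3  0  1  2

2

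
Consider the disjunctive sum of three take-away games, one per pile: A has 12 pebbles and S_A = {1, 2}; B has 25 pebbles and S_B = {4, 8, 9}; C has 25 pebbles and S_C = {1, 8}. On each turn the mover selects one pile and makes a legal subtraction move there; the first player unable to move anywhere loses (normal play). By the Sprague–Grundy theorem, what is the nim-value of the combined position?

2

Pile A, S = {1, 2}:
G(0) = 0
G(1) = mex{0} = 1
G(2) = mex{1,0} = 2
G(3) = mex{2,1} = 0
G(4) = mex{0,2} = 1
G(5) = mex{1,0} = 2
G(6) = mex{2,1} = 0
G(7) = mex{0,2} = 1
G(8) = mex{1,0} = 2
G(9) = mex{2,1} = 0
G(10) = mex{0,2} = 1
G(11) = mex{1,0} = 2
G(12) = mex{2,1} = 0
G_A(12) = 0.
Pile B, S = {4, 8, 9}:
n :  0  1  2  3  4  5  6  7  8  9 10 11 12 13 14 15 16 17 18 19 20 21 22 23 24 25
G :  0  0  0  0  1  1  1  1  2  2  2  2  3  0  0  0  0  1  1  1  1  2  2  2  2  3
G_B(25) = 3.
Pile C, S = {1, 8}:
G(0) = 0
G(1) = mex{0} = 1
G(2) = mex{1} = 0
G(3) = mex{0} = 1
G(4) = mex{1} = 0
G(5) = mex{0} = 1
G(6) = mex{1} = 0
G(7) = mex{0} = 1
G(8) = mex{1,0} = 2
G(9) = mex{2,1} = 0
G(10) = mex{0,0} = 1
G(11) = mex{1,1} = 0
G(12) = mex{0,0} = 1
G(13) = mex{1,1} = 0
G(14) = mex{0,0} = 1
G(15) = mex{1,1} = 0
G(16) = mex{0,2} = 1
G(17) = mex{1,0} = 2
G(18) = mex{2,1} = 0
G(19) = mex{0,0} = 1
G(20) = mex{1,1} = 0
G(21) = mex{0,0} = 1
G(22) = mex{1,1} = 0
G(23) = mex{0,0} = 1
G(24) = mex{1,1} = 0
G(25) = mex{0,2} = 1
G_C(25) = 1.
Combined Grundy value = 0 ⊕ 3 ⊕ 1 = 2.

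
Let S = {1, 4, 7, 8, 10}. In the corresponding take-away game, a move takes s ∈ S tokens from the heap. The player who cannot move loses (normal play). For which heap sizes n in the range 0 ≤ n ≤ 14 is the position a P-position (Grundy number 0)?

n :  0  1  2  3  4  5  6  7  8  9 10 11 12 13 14
G :  0  1  0  1  2  0  1  2  3  2  3  0  1  3  0
P-positions are exactly the n with G(n) = 0.

0, 2, 5, 11, 14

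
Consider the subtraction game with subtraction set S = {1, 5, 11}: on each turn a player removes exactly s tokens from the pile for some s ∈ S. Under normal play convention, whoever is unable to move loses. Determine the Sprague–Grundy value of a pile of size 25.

1

n :  0  1  2  3  4  5  6  7  8  9 10 11 12 13 14 15 16 17 18 19 20 21 22 23 24 25
G :  0  1  0  1  0  1  0  1  0  1  0  1  0  1  0  1  0  1  0  1  0  1  0  1  0  1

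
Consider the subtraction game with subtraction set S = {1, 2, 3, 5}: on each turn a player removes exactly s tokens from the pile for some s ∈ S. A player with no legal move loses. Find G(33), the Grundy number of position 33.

1

G(0) = 0
G(1) = mex{0} = 1
G(2) = mex{1,0} = 2
G(3) = mex{2,1,0} = 3
G(4) = mex{3,2,1} = 0
G(5) = mex{0,3,2,0} = 1
G(6) = mex{1,0,3,1} = 2
G(7) = mex{2,1,0,2} = 3
G(8) = mex{3,2,1,3} = 0
G(9) = mex{0,3,2,0} = 1
G(10) = mex{1,0,3,1} = 2
G(11) = mex{2,1,0,2} = 3
G(12) = mex{3,2,1,3} = 0
G(13) = mex{0,3,2,0} = 1
G(14) = mex{1,0,3,1} = 2
G(15) = mex{2,1,0,2} = 3
G(16) = mex{3,2,1,3} = 0
G(17) = mex{0,3,2,0} = 1
G(18) = mex{1,0,3,1} = 2
G(19) = mex{2,1,0,2} = 3
G(20) = mex{3,2,1,3} = 0
G(21) = mex{0,3,2,0} = 1
G(22) = mex{1,0,3,1} = 2
G(23) = mex{2,1,0,2} = 3
G(24) = mex{3,2,1,3} = 0
G(25) = mex{0,3,2,0} = 1
G(26) = mex{1,0,3,1} = 2
G(27) = mex{2,1,0,2} = 3
G(28) = mex{3,2,1,3} = 0
G(29) = mex{0,3,2,0} = 1
G(30) = mex{1,0,3,1} = 2
G(31) = mex{2,1,0,2} = 3
G(32) = mex{3,2,1,3} = 0
G(33) = mex{0,3,2,0} = 1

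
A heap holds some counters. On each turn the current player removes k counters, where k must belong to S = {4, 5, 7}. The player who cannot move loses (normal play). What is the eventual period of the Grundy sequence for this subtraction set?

11

G(0) = 0
G(1) = mex{} = 0
G(2) = mex{} = 0
G(3) = mex{} = 0
G(4) = mex{0} = 1
G(5) = mex{0,0} = 1
G(6) = mex{0,0} = 1
G(7) = mex{0,0,0} = 1
G(8) = mex{1,0,0} = 2
G(9) = mex{1,1,0} = 2
G(10) = mex{1,1,0} = 2
G(11) = mex{1,1,1} = 0
G(12) = mex{2,1,1} = 0
G(13) = mex{2,2,1} = 0
G(14) = mex{2,2,1} = 0
G(15) = mex{0,2,2} = 1
G(16) = mex{0,0,2} = 1
G(17) = mex{0,0,2} = 1
G(18) = mex{0,0,0} = 1
G(19) = mex{1,0,0} = 2
G(20) = mex{1,1,0} = 2
G(21) = mex{1,1,0} = 2
G(22) = mex{1,1,1} = 0
G(23) = mex{2,1,1} = 0
G(n+11) = G(n) holds for n = 0,…,6 (a full window of length max(S) = 7), so the sequence is purely periodic with period 11.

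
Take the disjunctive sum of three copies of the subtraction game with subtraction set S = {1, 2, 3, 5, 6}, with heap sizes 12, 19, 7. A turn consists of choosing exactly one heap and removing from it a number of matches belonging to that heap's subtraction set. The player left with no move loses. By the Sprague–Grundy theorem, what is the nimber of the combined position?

All heaps use S = {1, 2, 3, 5, 6}:
G(0) = 0
G(1) = mex{0} = 1
G(2) = mex{1,0} = 2
G(3) = mex{2,1,0} = 3
G(4) = mex{3,2,1} = 0
G(5) = mex{0,3,2,0} = 1
G(6) = mex{1,0,3,1,0} = 2
G(7) = mex{2,1,0,2,1} = 3
G(8) = mex{3,2,1,3,2} = 0
G(9) = mex{0,3,2,0,3} = 1
G(10) = mex{1,0,3,1,0} = 2
G(11) = mex{2,1,0,2,1} = 3
G(12) = mex{3,2,1,3,2} = 0
G(13) = mex{0,3,2,0,3} = 1
G(14) = mex{1,0,3,1,0} = 2
G(15) = mex{2,1,0,2,1} = 3
G(16) = mex{3,2,1,3,2} = 0
G(17) = mex{0,3,2,0,3} = 1
G(18) = mex{1,0,3,1,0} = 2
G(19) = mex{2,1,0,2,1} = 3
Heap A: G(12) = 0.
Heap B: G(19) = 3.
Heap C: G(7) = 3.
Combined Grundy value = 0 ⊕ 3 ⊕ 3 = 0.

0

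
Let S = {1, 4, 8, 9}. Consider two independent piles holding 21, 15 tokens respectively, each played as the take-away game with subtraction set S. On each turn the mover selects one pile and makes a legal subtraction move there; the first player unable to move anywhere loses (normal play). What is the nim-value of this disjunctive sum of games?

1

All piles use S = {1, 4, 8, 9}:
n :  0  1  2  3  4  5  6  7  8  9 10 11 12 13 14 15 16 17 18 19 20 21
G :  0  1  0  1  2  0  1  0  1  2  3  2  0  1  2  3  2  0  1  0  1  2
Pile A: G(21) = 2.
Pile B: G(15) = 3.
Combined Grundy value = 2 ⊕ 3 = 1.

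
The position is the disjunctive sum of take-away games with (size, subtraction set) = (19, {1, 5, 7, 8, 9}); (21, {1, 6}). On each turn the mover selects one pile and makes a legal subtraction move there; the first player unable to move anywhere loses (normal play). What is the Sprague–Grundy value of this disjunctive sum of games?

Pile A, S = {1, 5, 7, 8, 9}:
n :  0  1  2  3  4  5  6  7  8  9 10 11 12 13 14 15 16 17 18 19
G :  0  1  0  1  0  1  0  1  2  3  2  3  2  3  2  3  0  1  0  1
G_A(19) = 1.
Pile B, S = {1, 6}:
n :  0  1  2  3  4  5  6  7  8  9 10 11 12 13 14 15 16 17 18 19 20 21
G :  0  1  0  1  0  1  2  0  1  0  1  0  1  2  0  1  0  1  0  1  2  0
G_B(21) = 0.
Combined Grundy value = 1 ⊕ 0 = 1.

1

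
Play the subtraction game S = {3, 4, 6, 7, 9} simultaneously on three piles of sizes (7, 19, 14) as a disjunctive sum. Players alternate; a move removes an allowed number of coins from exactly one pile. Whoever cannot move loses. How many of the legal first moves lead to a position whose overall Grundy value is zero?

All piles use S = {3, 4, 6, 7, 9}:
n :  0  1  2  3  4  5  6  7  8  9 10 11 12 13 14 15 16 17 18 19
G :  0  0  0  1  1  1  2  2  2  3  3  3  0  0  0  1  1  1  2  2
Pile A: G(7) = 2.
Pile B: G(19) = 2.
Pile C: G(14) = 0.
Combined Grundy value = 2 ⊕ 2 ⊕ 0 = 0.
A winning move leaves total XOR = 0, i.e. changes one component's Grundy value g to g ⊕ X where X is the current total.
Pile A: target g' = 2⊕0 = 2, but every legal move changes the Grundy value (mex property), so 0 moves.
Pile B: target g' = 2⊕0 = 2, but every legal move changes the Grundy value (mex property), so 0 moves.
Pile C: target g' = 0⊕0 = 0, but every legal move changes the Grundy value (mex property), so 0 moves.

0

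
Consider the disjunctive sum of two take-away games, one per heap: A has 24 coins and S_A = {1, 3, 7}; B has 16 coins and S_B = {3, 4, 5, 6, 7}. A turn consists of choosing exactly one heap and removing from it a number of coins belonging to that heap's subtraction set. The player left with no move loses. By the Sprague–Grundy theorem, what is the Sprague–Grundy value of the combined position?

2

Heap A, S = {1, 3, 7}:
G(0) = 0
G(1) = mex{0} = 1
G(2) = mex{1} = 0
G(3) = mex{0,0} = 1
G(4) = mex{1,1} = 0
G(5) = mex{0,0} = 1
G(6) = mex{1,1} = 0
G(7) = mex{0,0,0} = 1
G(8) = mex{1,1,1} = 0
G(9) = mex{0,0,0} = 1
G(10) = mex{1,1,1} = 0
G(11) = mex{0,0,0} = 1
G(12) = mex{1,1,1} = 0
G(13) = mex{0,0,0} = 1
G(14) = mex{1,1,1} = 0
G(15) = mex{0,0,0} = 1
G(16) = mex{1,1,1} = 0
G(17) = mex{0,0,0} = 1
G(18) = mex{1,1,1} = 0
G(19) = mex{0,0,0} = 1
G(20) = mex{1,1,1} = 0
G(21) = mex{0,0,0} = 1
G(22) = mex{1,1,1} = 0
G(23) = mex{0,0,0} = 1
G(24) = mex{1,1,1} = 0
G_A(24) = 0.
Heap B, S = {3, 4, 5, 6, 7}:
n :  0  1  2  3  4  5  6  7  8  9 10 11 12 13 14 15 16
G :  0  0  0  1  1  1  2  2  2  3  0  0  0  1  1  1  2
G_B(16) = 2.
Combined Grundy value = 0 ⊕ 2 = 2.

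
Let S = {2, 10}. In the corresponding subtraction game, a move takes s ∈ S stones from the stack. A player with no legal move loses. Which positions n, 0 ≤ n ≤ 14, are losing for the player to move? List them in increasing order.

G(0) = 0
G(1) = mex{} = 0
G(2) = mex{0} = 1
G(3) = mex{0} = 1
G(4) = mex{1} = 0
G(5) = mex{1} = 0
G(6) = mex{0} = 1
G(7) = mex{0} = 1
G(8) = mex{1} = 0
G(9) = mex{1} = 0
G(10) = mex{0,0} = 1
G(11) = mex{0,0} = 1
G(12) = mex{1,1} = 0
G(13) = mex{1,1} = 0
G(14) = mex{0,0} = 1
P-positions are exactly the n with G(n) = 0.

0, 1, 4, 5, 8, 9, 12, 13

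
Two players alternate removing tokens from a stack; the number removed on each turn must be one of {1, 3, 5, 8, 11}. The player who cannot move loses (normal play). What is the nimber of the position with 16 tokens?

n :  0  1  2  3  4  5  6  7  8  9 10 11 12 13 14 15 16
G :  0  1  0  1  0  1  0  1  2  3  2  3  2  3  2  3  0

0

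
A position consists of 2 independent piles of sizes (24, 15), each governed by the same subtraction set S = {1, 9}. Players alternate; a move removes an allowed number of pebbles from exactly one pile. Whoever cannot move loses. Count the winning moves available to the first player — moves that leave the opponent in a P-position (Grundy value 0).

All piles use S = {1, 9}:
n :  0  1  2  3  4  5  6  7  8  9 10 11 12 13 14 15 16 17 18 19 20 21 22 23 24
G :  0  1  0  1  0  1  0  1  0  1  0  1  0  1  0  1  0  1  0  1  0  1  0  1  0
Pile A: G(24) = 0.
Pile B: G(15) = 1.
Combined Grundy value = 0 ⊕ 1 = 1.
A winning move leaves total XOR = 0, i.e. changes one component's Grundy value g to g ⊕ X where X is the current total.
Pile A: need g' = 0⊕1 = 1. Options: 24−1→G=1, 24−9→G=1. Hits: 2.
Pile B: need g' = 1⊕1 = 0. Options: 15−1→G=0, 15−9→G=0. Hits: 2.

4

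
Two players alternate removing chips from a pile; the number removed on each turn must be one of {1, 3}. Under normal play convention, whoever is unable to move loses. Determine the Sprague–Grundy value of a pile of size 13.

G(0) = 0
G(1) = mex{0} = 1
G(2) = mex{1} = 0
G(3) = mex{0,0} = 1
G(4) = mex{1,1} = 0
G(5) = mex{0,0} = 1
G(6) = mex{1,1} = 0
G(7) = mex{0,0} = 1
G(8) = mex{1,1} = 0
G(9) = mex{0,0} = 1
G(10) = mex{1,1} = 0
G(11) = mex{0,0} = 1
G(12) = mex{1,1} = 0
G(13) = mex{0,0} = 1

1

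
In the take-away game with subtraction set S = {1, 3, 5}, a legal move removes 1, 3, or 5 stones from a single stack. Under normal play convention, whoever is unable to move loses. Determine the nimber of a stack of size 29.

1

n :  0  1  2  3  4  5  6  7  8  9 10 11 12 13 14 15 16 17 18 19 20 21 22 23 24 25 26 27 28 29
G :  0  1  0  1  0  1  0  1  0  1  0  1  0  1  0  1  0  1  0  1  0  1  0  1  0  1  0  1  0  1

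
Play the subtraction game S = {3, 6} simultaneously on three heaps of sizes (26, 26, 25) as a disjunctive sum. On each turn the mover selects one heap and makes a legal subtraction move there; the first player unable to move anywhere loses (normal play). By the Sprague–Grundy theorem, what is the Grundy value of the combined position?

2

All heaps use S = {3, 6}:
G(0) = 0
G(1) = mex{} = 0
G(2) = mex{} = 0
G(3) = mex{0} = 1
G(4) = mex{0} = 1
G(5) = mex{0} = 1
G(6) = mex{1,0} = 2
G(7) = mex{1,0} = 2
G(8) = mex{1,0} = 2
G(9) = mex{2,1} = 0
G(10) = mex{2,1} = 0
G(11) = mex{2,1} = 0
G(12) = mex{0,2} = 1
G(13) = mex{0,2} = 1
G(14) = mex{0,2} = 1
G(15) = mex{1,0} = 2
G(16) = mex{1,0} = 2
G(17) = mex{1,0} = 2
G(18) = mex{2,1} = 0
G(19) = mex{2,1} = 0
G(20) = mex{2,1} = 0
G(21) = mex{0,2} = 1
G(22) = mex{0,2} = 1
G(23) = mex{0,2} = 1
G(24) = mex{1,0} = 2
G(25) = mex{1,0} = 2
G(26) = mex{1,0} = 2
Heap A: G(26) = 2.
Heap B: G(26) = 2.
Heap C: G(25) = 2.
Combined Grundy value = 2 ⊕ 2 ⊕ 2 = 2.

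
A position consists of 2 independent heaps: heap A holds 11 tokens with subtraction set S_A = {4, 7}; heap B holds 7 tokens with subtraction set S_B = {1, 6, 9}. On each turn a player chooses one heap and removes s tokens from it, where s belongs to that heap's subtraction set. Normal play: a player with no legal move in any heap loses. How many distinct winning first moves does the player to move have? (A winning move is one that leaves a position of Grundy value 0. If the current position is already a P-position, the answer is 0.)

0

Heap A, S = {4, 7}:
n :  0  1  2  3  4  5  6  7  8  9 10 11
G :  0  0  0  0  1  1  1  1  2  2  2  0
G_A(11) = 0.
Heap B, S = {1, 6, 9}:
n : 0 1 2 3 4 5 6 7
G : 0 1 0 1 0 1 2 0
G_B(7) = 0.
Combined Grundy value = 0 ⊕ 0 = 0.
A winning move leaves total XOR = 0, i.e. changes one component's Grundy value g to g ⊕ X where X is the current total.
Heap A: target g' = 0⊕0 = 0, but every legal move changes the Grundy value (mex property), so 0 moves.
Heap B: target g' = 0⊕0 = 0, but every legal move changes the Grundy value (mex property), so 0 moves.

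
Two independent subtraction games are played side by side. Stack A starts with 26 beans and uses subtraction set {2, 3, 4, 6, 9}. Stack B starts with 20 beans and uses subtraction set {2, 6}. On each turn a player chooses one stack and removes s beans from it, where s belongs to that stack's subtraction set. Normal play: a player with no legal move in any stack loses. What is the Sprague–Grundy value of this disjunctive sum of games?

4

Stack A, S = {2, 3, 4, 6, 9}:
G(0) = 0
G(1) = mex{} = 0
G(2) = mex{0} = 1
G(3) = mex{0,0} = 1
G(4) = mex{1,0,0} = 2
G(5) = mex{1,1,0} = 2
G(6) = mex{2,1,1,0} = 3
G(7) = mex{2,2,1,0} = 3
G(8) = mex{3,2,2,1} = 0
G(9) = mex{3,3,2,1,0} = 4
G(10) = mex{0,3,3,2,0} = 1
G(11) = mex{4,0,3,2,1} = 5
G(12) = mex{1,4,0,3,1} = 2
G(13) = mex{5,1,4,3,2} = 0
G(14) = mex{2,5,1,0,2} = 3
G(15) = mex{0,2,5,4,3} = 1
G(16) = mex{3,0,2,1,3} = 4
G(17) = mex{1,3,0,5,0} = 2
G(18) = mex{4,1,3,2,4} = 0
G(19) = mex{2,4,1,0,1} = 3
G(20) = mex{0,2,4,3,5} = 1
G(21) = mex{3,0,2,1,2} = 4
G(22) = mex{1,3,0,4,0} = 2
G(23) = mex{4,1,3,2,3} = 0
G(24) = mex{2,4,1,0,1} = 3
G(25) = mex{0,2,4,3,4} = 1
G(26) = mex{3,0,2,1,2} = 4
G_A(26) = 4.
Stack B, S = {2, 6}:
G(0) = 0
G(1) = mex{} = 0
G(2) = mex{0} = 1
G(3) = mex{0} = 1
G(4) = mex{1} = 0
G(5) = mex{1} = 0
G(6) = mex{0,0} = 1
G(7) = mex{0,0} = 1
G(8) = mex{1,1} = 0
G(9) = mex{1,1} = 0
G(10) = mex{0,0} = 1
G(11) = mex{0,0} = 1
G(12) = mex{1,1} = 0
G(13) = mex{1,1} = 0
G(14) = mex{0,0} = 1
G(15) = mex{0,0} = 1
G(16) = mex{1,1} = 0
G(17) = mex{1,1} = 0
G(18) = mex{0,0} = 1
G(19) = mex{0,0} = 1
G(20) = mex{1,1} = 0
G_B(20) = 0.
Combined Grundy value = 4 ⊕ 0 = 4.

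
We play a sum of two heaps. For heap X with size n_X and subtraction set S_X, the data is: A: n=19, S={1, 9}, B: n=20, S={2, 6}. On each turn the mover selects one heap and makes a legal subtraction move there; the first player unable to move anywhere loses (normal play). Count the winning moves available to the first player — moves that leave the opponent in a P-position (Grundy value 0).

Heap A, S = {1, 9}:
G(0) = 0
G(1) = mex{0} = 1
G(2) = mex{1} = 0
G(3) = mex{0} = 1
G(4) = mex{1} = 0
G(5) = mex{0} = 1
G(6) = mex{1} = 0
G(7) = mex{0} = 1
G(8) = mex{1} = 0
G(9) = mex{0,0} = 1
G(10) = mex{1,1} = 0
G(11) = mex{0,0} = 1
G(12) = mex{1,1} = 0
G(13) = mex{0,0} = 1
G(14) = mex{1,1} = 0
G(15) = mex{0,0} = 1
G(16) = mex{1,1} = 0
G(17) = mex{0,0} = 1
G(18) = mex{1,1} = 0
G(19) = mex{0,0} = 1
G_A(19) = 1.
Heap B, S = {2, 6}:
n :  0  1  2  3  4  5  6  7  8  9 10 11 12 13 14 15 16 17 18 19 20
G :  0  0  1  1  0  0  1  1  0  0  1  1  0  0  1  1  0  0  1  1  0
G_B(20) = 0.
Combined Grundy value = 1 ⊕ 0 = 1.
A winning move leaves total XOR = 0, i.e. changes one component's Grundy value g to g ⊕ X where X is the current total.
Heap A: need g' = 1⊕1 = 0. Options: 19−1→G=0, 19−9→G=0. Hits: 2.
Heap B: need g' = 0⊕1 = 1. Options: 20−2→G=1, 20−6→G=1. Hits: 2.

4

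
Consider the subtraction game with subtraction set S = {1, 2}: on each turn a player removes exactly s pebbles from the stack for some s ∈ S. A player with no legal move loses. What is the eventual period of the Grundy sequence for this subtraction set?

3

G(0) = 0
G(1) = mex{0} = 1
G(2) = mex{1,0} = 2
G(3) = mex{2,1} = 0
G(4) = mex{0,2} = 1
G(5) = mex{1,0} = 2
G(6) = mex{2,1} = 0
G(7) = mex{0,2} = 1
G(8) = mex{1,0} = 2
G(9) = mex{2,1} = 0
G(10) = mex{0,2} = 1
G(11) = mex{1,0} = 2
G(12) = mex{2,1} = 0
G(13) = mex{0,2} = 1
G(14) = mex{1,0} = 2
G(n+3) = G(n) holds for n = 0,…,1 (a full window of length max(S) = 2), so the sequence is purely periodic with period 3.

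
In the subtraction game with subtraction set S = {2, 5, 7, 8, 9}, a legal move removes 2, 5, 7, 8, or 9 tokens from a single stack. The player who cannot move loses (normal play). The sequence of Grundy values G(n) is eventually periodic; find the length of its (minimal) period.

14

n :  0  1  2  3  4  5  6  7  8  9 10 11 12 13 14 15 16 17 18 19 20 21 22 23 24 25 26 27 28 29
G :  0  0  1  1  0  2  1  3  2  2  3  3  4  4  0  0  1  1  0  2  1  3  2  2  3  3  4  4  0  0
G(n+14) = G(n) holds for n = 0,…,8 (a full window of length max(S) = 9), so the sequence is purely periodic with period 14.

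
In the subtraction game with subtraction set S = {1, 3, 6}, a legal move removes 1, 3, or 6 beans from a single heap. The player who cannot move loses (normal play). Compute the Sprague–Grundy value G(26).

G(0) = 0
G(1) = mex{0} = 1
G(2) = mex{1} = 0
G(3) = mex{0,0} = 1
G(4) = mex{1,1} = 0
G(5) = mex{0,0} = 1
G(6) = mex{1,1,0} = 2
G(7) = mex{2,0,1} = 3
G(8) = mex{3,1,0} = 2
G(9) = mex{2,2,1} = 0
G(10) = mex{0,3,0} = 1
G(11) = mex{1,2,1} = 0
G(12) = mex{0,0,2} = 1
G(13) = mex{1,1,3} = 0
G(14) = mex{0,0,2} = 1
G(15) = mex{1,1,0} = 2
G(16) = mex{2,0,1} = 3
G(17) = mex{3,1,0} = 2
G(18) = mex{2,2,1} = 0
G(19) = mex{0,3,0} = 1
G(20) = mex{1,2,1} = 0
G(21) = mex{0,0,2} = 1
G(22) = mex{1,1,3} = 0
G(23) = mex{0,0,2} = 1
G(24) = mex{1,1,0} = 2
G(25) = mex{2,0,1} = 3
G(26) = mex{3,1,0} = 2

2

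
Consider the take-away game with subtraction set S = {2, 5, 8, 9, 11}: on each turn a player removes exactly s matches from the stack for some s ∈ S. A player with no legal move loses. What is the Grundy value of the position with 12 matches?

2

G(0) = 0
G(1) = mex{} = 0
G(2) = mex{0} = 1
G(3) = mex{0} = 1
G(4) = mex{1} = 0
G(5) = mex{1,0} = 2
G(6) = mex{0,0} = 1
G(7) = mex{2,1} = 0
G(8) = mex{1,1,0} = 2
G(9) = mex{0,0,0,0} = 1
G(10) = mex{2,2,1,0} = 3
G(11) = mex{1,1,1,1,0} = 2
G(12) = mex{3,0,0,1,0} = 2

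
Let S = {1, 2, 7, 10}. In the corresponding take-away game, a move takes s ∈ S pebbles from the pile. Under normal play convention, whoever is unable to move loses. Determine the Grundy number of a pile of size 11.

n :  0  1  2  3  4  5  6  7  8  9 10 11
G :  0  1  2  0  1  2  0  1  2  0  1  2

2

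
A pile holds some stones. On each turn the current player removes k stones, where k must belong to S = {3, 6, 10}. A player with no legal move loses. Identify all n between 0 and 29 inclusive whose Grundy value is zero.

n :  0  1  2  3  4  5  6  7  8  9 10 11 12 13 14 15 16 17 18 19 20 21 22 23 24 25 26 27 28 29
G :  0  0  0  1  1  1  2  2  2  0  3  3  1  0  0  2  1  1  0  2  2  1  0  3  2  1  0  0  2  1
P-positions are exactly the n with G(n) = 0.

0, 1, 2, 9, 13, 14, 18, 22, 26, 27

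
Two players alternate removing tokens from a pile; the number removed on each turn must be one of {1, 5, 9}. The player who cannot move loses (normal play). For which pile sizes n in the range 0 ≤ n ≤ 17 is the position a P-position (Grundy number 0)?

0, 2, 4, 6, 8, 10, 12, 14, 16

G(0) = 0
G(1) = mex{0} = 1
G(2) = mex{1} = 0
G(3) = mex{0} = 1
G(4) = mex{1} = 0
G(5) = mex{0,0} = 1
G(6) = mex{1,1} = 0
G(7) = mex{0,0} = 1
G(8) = mex{1,1} = 0
G(9) = mex{0,0,0} = 1
G(10) = mex{1,1,1} = 0
G(11) = mex{0,0,0} = 1
G(12) = mex{1,1,1} = 0
G(13) = mex{0,0,0} = 1
G(14) = mex{1,1,1} = 0
G(15) = mex{0,0,0} = 1
G(16) = mex{1,1,1} = 0
G(17) = mex{0,0,0} = 1
P-positions are exactly the n with G(n) = 0.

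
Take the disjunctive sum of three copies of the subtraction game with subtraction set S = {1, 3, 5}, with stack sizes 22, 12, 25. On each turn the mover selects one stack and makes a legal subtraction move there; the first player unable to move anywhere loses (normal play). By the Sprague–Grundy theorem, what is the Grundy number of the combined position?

1

All stacks use S = {1, 3, 5}:
G(0) = 0
G(1) = mex{0} = 1
G(2) = mex{1} = 0
G(3) = mex{0,0} = 1
G(4) = mex{1,1} = 0
G(5) = mex{0,0,0} = 1
G(6) = mex{1,1,1} = 0
G(7) = mex{0,0,0} = 1
G(8) = mex{1,1,1} = 0
G(9) = mex{0,0,0} = 1
G(10) = mex{1,1,1} = 0
G(11) = mex{0,0,0} = 1
G(12) = mex{1,1,1} = 0
G(13) = mex{0,0,0} = 1
G(14) = mex{1,1,1} = 0
G(15) = mex{0,0,0} = 1
G(16) = mex{1,1,1} = 0
G(17) = mex{0,0,0} = 1
G(18) = mex{1,1,1} = 0
G(19) = mex{0,0,0} = 1
G(20) = mex{1,1,1} = 0
G(21) = mex{0,0,0} = 1
G(22) = mex{1,1,1} = 0
G(23) = mex{0,0,0} = 1
G(24) = mex{1,1,1} = 0
G(25) = mex{0,0,0} = 1
Stack A: G(22) = 0.
Stack B: G(12) = 0.
Stack C: G(25) = 1.
Combined Grundy value = 0 ⊕ 0 ⊕ 1 = 1.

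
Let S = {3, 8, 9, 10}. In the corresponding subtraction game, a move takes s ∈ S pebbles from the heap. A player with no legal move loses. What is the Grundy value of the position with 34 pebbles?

1

n :  0  1  2  3  4  5  6  7  8  9 10 11 12 13 14 15 16 17 18 19 20 21 22 23 24 25 26 27 28 29 30 31 32 33 34
G :  0  0  0  1  1  1  0  0  2  1  1  3  2  0  2  3  1  3  0  0  0  1  1  1  0  0  2  1  1  3  2  0  2  3  1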